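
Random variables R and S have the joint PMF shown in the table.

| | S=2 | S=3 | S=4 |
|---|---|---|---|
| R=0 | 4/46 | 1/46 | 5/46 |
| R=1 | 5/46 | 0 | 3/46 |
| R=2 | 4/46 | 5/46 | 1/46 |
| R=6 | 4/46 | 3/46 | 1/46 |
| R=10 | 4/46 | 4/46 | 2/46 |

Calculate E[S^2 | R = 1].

17/2

P(R = 1) = 4/23.
Σ S^2·P over the event = 4·(5/46) + 16·(3/46) = 34/23.
E[S^2 | R = 1] = (34/23) / (4/23) = 17/2.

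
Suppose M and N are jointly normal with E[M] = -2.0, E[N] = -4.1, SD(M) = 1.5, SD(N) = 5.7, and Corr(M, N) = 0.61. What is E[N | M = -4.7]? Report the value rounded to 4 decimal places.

-10.3586

The regression of N on M has slope ρ·σ_N/σ_M and passes through (μ_M, μ_N).
E[N | M=-4.7] = -4.1 + (0.61)·(5.7/1.5)·(-4.7 − (-2.0)) = -4.1 + (2.318)·(-2.7) = -10.3586.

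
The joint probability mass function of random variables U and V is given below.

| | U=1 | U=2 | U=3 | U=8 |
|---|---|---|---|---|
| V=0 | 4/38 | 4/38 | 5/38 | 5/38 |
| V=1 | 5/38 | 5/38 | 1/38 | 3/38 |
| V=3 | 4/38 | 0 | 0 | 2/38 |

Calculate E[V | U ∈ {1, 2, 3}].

23/28

P(U ∈ {1, 2, 3}) = 14/19.
Summing V·P(U=x,V=y) over the conditioning event gives 23/38.
E[V | U ∈ {1, 2, 3}] = (23/38) / (14/19) = 23/28.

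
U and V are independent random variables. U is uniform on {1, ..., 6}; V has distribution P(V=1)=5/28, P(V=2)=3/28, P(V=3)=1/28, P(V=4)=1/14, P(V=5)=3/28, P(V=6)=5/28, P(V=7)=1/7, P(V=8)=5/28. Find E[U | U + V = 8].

3

P(U + V = 8) = 3/28.
Summing U·P(x,y) over outcomes with U + V = 8 gives 9/28.
E[U | U + V = 8] = (9/28) / (3/28) = 3.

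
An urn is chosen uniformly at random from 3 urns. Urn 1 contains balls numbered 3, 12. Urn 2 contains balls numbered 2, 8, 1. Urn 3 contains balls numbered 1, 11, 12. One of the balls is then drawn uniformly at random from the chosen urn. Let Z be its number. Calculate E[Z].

E[Z | urn 1] = (3+12)/2 = 15/2.
E[Z | urn 2] = (2+8+1)/3 = 11/3.
E[Z | urn 3] = (1+11+12)/3 = 8.
E[Z] = (1/3)·(15/2) + (1/3)·(11/3) + (1/3)·(8) = 115/18.

115/18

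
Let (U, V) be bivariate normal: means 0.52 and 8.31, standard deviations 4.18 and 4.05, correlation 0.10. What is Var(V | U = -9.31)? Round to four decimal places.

For a bivariate normal, Var(V | U=x) = σ_V²(1 − ρ²).
Var(V | U=-9.31) = (4.05)²·(1 − (0.10)²) = 16.4025·0.99 = 16.2385.

16.2385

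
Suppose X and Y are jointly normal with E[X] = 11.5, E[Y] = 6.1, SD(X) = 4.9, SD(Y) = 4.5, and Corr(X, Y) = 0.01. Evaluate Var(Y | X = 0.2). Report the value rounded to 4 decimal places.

20.2480

For a bivariate normal, Var(Y | X=x) = σ_Y²(1 − ρ²).
Var(Y | X=0.2) = (4.5)²·(1 − (0.01)²) = 20.25·0.9999 = 20.2480.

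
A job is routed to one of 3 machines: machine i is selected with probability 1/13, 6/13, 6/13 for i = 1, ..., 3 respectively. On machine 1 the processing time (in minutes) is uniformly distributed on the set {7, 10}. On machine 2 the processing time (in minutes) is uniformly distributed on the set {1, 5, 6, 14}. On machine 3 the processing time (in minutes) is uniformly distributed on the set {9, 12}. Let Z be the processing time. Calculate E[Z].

17/2

E[Z | machine 1] = (7+10)/2 = 17/2.
E[Z | machine 2] = (1+5+6+14)/4 = 13/2.
E[Z | machine 3] = (9+12)/2 = 21/2.
By the law of total expectation,
E[Z] = (1/13)·(17/2) + (6/13)·(13/2) + (6/13)·(21/2) = 17/2.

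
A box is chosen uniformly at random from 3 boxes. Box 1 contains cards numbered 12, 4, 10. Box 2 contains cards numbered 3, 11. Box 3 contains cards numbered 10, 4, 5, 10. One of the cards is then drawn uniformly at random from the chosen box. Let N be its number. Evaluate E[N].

275/36

E[N | box 1] = (12+4+10)/3 = 26/3.
E[N | box 2] = (3+11)/2 = 7.
E[N | box 3] = (10+4+5+10)/4 = 29/4.
E[N] = (1/3)·(26/3) + (1/3)·(7) + (1/3)·(29/4) = 275/36.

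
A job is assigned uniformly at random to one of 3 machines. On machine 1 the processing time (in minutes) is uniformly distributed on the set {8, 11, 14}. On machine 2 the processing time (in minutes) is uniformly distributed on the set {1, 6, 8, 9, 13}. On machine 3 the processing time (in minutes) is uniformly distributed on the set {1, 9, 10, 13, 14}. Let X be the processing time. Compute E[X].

E[X | machine 1] = (8+11+14)/3 = 11.
E[X | machine 2] = (1+6+8+9+13)/5 = 37/5.
E[X | machine 3] = (1+9+10+13+14)/5 = 47/5.
By the law of total expectation,
E[X] = (1/3)·(11) + (1/3)·(37/5) + (1/3)·(47/5) = 139/15.

139/15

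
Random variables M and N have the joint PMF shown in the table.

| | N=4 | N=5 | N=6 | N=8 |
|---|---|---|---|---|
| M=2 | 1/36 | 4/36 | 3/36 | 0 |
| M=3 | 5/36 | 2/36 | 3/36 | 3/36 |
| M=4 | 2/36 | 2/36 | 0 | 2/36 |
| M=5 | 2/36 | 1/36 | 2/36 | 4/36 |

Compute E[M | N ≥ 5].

P(N ≥ 5) = 13/18.
Summing M·P(M=x,N=y) over the conditioning event gives 89/36.
E[M | N ≥ 5] = (89/36) / (13/18) = 89/26.

89/26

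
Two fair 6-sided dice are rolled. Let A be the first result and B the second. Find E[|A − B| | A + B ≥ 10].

1

Outcomes with A + B ≥ 10: (4,6), (5,5), (5,6), (6,4), (6,5), (6,6), each with probability 1/36.
E[|A − B| | A + B ≥ 10] = (2 + 0 + 1 + 2 + 1 + 0) / 6 = 1.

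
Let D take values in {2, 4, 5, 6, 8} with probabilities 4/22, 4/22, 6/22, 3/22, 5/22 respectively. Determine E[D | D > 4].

44/7

P(D > 4) = 7/11.
Σ over the event: 5·3/11 + 6·3/22 + 8·5/22 = 4.
E[D | D > 4] = (4) / (7/11) = 44/7.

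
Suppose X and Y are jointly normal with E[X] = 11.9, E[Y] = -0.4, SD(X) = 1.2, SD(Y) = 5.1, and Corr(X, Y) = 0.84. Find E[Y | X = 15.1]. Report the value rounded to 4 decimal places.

11.0240

The regression of Y on X has slope ρ·σ_Y/σ_X and passes through (μ_X, μ_Y).
E[Y | X=15.1] = -0.4 + (0.84)·(5.1/1.2)·(15.1 − (11.9)) = -0.4 + (3.57)·(3.2) = 11.0240.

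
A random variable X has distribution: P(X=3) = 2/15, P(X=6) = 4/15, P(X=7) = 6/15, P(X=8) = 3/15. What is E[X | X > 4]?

P(X > 4) = 13/15.
Σ over the event: 6·4/15 + 7·2/5 + 8·1/5 = 6.
E[X | X > 4] = (6) / (13/15) = 90/13.

90/13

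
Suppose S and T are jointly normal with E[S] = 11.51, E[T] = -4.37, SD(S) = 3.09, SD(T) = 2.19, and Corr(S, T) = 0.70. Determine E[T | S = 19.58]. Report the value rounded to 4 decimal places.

-0.3663

For a bivariate normal, E[T | S=x] = μ_T + ρ·(σ_T/σ_S)·(x − μ_S).
E[T | S=19.58] = -4.37 + (0.70)·(2.19/3.09)·(19.58 − (11.51)) = -4.37 + (0.49612)·(8.07) = -0.3663.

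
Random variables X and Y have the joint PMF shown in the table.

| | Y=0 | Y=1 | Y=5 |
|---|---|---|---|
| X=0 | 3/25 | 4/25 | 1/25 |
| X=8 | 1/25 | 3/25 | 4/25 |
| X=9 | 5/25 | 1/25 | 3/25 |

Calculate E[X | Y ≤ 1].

86/17

P(Y ≤ 1) = 17/25.
Σ X·P over the event = 0·(3/25) + 0·(4/25) + 8·(1/25) + 8·(3/25) + 9·(5/25) + 9·(1/25) = 86/25.
E[X | Y ≤ 1] = (86/25) / (17/25) = 86/17.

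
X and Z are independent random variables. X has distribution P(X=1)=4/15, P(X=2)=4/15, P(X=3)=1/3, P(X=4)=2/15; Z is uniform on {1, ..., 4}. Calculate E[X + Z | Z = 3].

P(Z = 3) = 1/4.
Summing (X+Z)·P(x,y) over outcomes with Z = 3 gives 4/3.
E[X + Z | Z = 3] = (4/3) / (1/4) = 16/3.

16/3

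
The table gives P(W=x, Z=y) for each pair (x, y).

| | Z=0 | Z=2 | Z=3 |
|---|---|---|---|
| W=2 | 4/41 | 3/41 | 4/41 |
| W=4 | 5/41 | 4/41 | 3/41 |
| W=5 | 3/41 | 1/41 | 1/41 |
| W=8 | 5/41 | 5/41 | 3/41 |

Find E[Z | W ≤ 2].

18/11

P(W ≤ 2) = 11/41.
Σ Z·P over the event = 0·(4/41) + 2·(3/41) + 3·(4/41) = 18/41.
E[Z | W ≤ 2] = (18/41) / (11/41) = 18/11.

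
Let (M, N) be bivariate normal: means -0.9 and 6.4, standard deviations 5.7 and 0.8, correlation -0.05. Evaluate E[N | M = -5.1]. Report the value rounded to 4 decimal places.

E[N | M=x] = μ_N + ρ(σ_N/σ_M)(x − μ_M) for jointly normal variables.
E[N | M=-5.1] = 6.4 + (-0.05)·(0.8/5.7)·(-5.1 − (-0.9)) = 6.4 + (-0.0070175)·(-4.2) = 6.4295.

6.4295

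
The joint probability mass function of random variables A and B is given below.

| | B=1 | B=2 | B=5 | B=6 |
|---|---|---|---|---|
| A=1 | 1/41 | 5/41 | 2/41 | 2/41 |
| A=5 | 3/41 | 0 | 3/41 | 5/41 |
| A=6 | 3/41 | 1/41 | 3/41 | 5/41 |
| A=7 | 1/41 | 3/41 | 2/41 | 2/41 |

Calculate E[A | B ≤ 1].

P(B ≤ 1) = 8/41.
Σ A·P over the event = 1·(1/41) + 5·(3/41) + 6·(3/41) + 7·(1/41) = 1.
E[A | B ≤ 1] = (1) / (8/41) = 41/8.

41/8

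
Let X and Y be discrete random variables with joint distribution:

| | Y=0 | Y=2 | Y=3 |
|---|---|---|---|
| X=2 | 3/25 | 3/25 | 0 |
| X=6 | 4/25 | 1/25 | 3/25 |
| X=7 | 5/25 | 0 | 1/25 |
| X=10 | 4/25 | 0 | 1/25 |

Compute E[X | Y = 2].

P(Y = 2) = 4/25.
Σ X·P over the event = 2·(3/25) + 6·(1/25) = 12/25.
E[X | Y = 2] = (12/25) / (4/25) = 3.

3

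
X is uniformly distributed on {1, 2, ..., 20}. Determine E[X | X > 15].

Given X > 15, X is equally likely to be any of {16, 17, 18, 19, 20}.
E[X | X > 15] = (16 + 17 + 18 + 19 + 20) / 5 = 18.

18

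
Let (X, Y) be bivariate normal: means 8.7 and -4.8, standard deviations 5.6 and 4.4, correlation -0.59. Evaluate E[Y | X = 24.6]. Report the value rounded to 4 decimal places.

The regression of Y on X has slope ρ·σ_Y/σ_X and passes through (μ_X, μ_Y).
E[Y | X=24.6] = -4.8 + (-0.59)·(4.4/5.6)·(24.6 − (8.7)) = -4.8 + (-0.46357)·(15.9) = -12.1708.

-12.1708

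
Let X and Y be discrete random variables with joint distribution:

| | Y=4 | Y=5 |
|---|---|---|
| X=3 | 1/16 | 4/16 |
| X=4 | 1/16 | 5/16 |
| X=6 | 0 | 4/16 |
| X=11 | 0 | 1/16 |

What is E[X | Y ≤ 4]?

P(Y ≤ 4) = 1/8.
Σ X·P over the event = 3·(1/16) + 4·(1/16) = 7/16.
E[X | Y ≤ 4] = (7/16) / (1/8) = 7/2.

7/2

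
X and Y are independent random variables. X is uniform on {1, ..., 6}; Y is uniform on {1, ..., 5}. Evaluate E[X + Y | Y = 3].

P(Y = 3) = 1/5.
Summing (X+Y)·P(x,y) over outcomes with Y = 3 gives 13/10.
E[X + Y | Y = 3] = (13/10) / (1/5) = 13/2.

13/2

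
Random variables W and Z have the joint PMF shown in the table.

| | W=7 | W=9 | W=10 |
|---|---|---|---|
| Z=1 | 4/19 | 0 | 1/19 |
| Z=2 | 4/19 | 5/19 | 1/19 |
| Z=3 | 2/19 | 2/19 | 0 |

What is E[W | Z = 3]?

8

P(Z = 3) = 4/19.
Σ W·P over the event = 7·(2/19) + 9·(2/19) = 32/19.
E[W | Z = 3] = (32/19) / (4/19) = 8.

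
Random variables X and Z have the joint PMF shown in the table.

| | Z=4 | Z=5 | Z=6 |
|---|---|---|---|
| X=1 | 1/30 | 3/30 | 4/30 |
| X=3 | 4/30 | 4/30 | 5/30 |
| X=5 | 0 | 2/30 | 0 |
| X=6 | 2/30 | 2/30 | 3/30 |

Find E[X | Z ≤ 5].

31/9

P(Z ≤ 5) = 3/5.
Σ X·P over the event = 1·(1/30) + 1·(3/30) + 3·(4/30) + 3·(4/30) + 5·(2/30) + 6·(2/30) + 6·(2/30) = 31/15.
E[X | Z ≤ 5] = (31/15) / (3/5) = 31/9.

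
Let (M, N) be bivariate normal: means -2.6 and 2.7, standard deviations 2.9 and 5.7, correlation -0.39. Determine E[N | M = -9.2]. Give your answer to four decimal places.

7.7592

The regression of N on M has slope ρ·σ_N/σ_M and passes through (μ_M, μ_N).
E[N | M=-9.2] = 2.7 + (-0.39)·(5.7/2.9)·(-9.2 − (-2.6)) = 2.7 + (-0.76655)·(-6.6) = 7.7592.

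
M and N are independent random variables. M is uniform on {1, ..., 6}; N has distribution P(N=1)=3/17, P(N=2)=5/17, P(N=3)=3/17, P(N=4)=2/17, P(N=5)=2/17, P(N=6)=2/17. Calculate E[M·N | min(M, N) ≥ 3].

39/2

P(min(M, N) ≥ 3) = 6/17.
Summing MN·P(x,y) over outcomes with min(M, N) ≥ 3 gives 117/17.
E[M·N | min(M, N) ≥ 3] = (117/17) / (6/17) = 39/2.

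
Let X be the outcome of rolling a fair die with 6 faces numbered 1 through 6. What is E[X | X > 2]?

9/2

Given X > 2, X is equally likely to be any of {3, 4, 5, 6}.
E[X | X > 2] = (3 + 4 + 5 + 6) / 4 = 9/2.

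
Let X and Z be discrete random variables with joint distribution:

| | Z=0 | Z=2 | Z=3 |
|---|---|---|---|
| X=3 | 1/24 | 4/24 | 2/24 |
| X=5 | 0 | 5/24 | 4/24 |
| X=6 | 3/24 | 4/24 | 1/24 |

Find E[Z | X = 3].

P(X = 3) = 7/24.
Σ Z·P over the event = 0·(1/24) + 2·(4/24) + 3·(2/24) = 7/12.
E[Z | X = 3] = (7/12) / (7/24) = 2.

2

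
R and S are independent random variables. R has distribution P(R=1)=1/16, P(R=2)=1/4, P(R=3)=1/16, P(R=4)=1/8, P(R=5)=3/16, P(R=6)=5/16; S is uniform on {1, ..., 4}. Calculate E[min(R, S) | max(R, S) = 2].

P(max(R, S) = 2) = 9/64.
Summing min(R,S)·P(x,y) over outcomes with max(R, S) = 2 gives 13/64.
E[min(R, S) | max(R, S) = 2] = (13/64) / (9/64) = 13/9.

13/9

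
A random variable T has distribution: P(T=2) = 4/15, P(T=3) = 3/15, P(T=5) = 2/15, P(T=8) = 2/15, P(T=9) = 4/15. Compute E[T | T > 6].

P(T > 6) = 2/5.
Σ over the event: 8·2/15 + 9·4/15 = 52/15.
E[T | T > 6] = (52/15) / (2/5) = 26/3.

26/3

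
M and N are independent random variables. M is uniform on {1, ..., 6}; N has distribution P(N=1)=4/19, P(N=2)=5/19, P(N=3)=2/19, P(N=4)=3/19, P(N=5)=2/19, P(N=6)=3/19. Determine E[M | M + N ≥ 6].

80/19

P(M + N ≥ 6) = 2/3.
Summing M·P(x,y) over outcomes with M + N ≥ 6 gives 160/57.
E[M | M + N ≥ 6] = (160/57) / (2/3) = 80/19.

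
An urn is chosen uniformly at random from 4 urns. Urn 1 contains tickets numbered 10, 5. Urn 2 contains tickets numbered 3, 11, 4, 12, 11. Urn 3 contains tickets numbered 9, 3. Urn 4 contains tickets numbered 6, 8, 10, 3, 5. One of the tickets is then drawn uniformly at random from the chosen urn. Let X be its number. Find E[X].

E[X | urn 1] = (10+5)/2 = 15/2.
E[X | urn 2] = (3+11+4+12+11)/5 = 41/5.
E[X | urn 3] = (9+3)/2 = 6.
E[X | urn 4] = (6+8+10+3+5)/5 = 32/5.
E[X] = (1/4)·(15/2) + (1/4)·(41/5) + (1/4)·(6) + (1/4)·(32/5) = 281/40.

281/40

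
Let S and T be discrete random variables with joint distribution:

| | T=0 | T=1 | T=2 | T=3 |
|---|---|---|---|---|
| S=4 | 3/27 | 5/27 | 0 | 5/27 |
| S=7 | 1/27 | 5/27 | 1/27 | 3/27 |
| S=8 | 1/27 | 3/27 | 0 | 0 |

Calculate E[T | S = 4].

P(S = 4) = 13/27.
Σ T·P over the event = 0·(3/27) + 1·(5/27) + 3·(5/27) = 20/27.
E[T | S = 4] = (20/27) / (13/27) = 20/13.

20/13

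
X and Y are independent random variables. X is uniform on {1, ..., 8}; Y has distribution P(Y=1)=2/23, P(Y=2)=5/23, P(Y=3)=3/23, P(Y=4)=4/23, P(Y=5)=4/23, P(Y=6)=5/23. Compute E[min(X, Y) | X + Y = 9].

68/23

P(X + Y = 9) = 1/8.
Summing min(X,Y)·P(x,y) over outcomes with X + Y = 9 gives 17/46.
E[min(X, Y) | X + Y = 9] = (17/46) / (1/8) = 68/23.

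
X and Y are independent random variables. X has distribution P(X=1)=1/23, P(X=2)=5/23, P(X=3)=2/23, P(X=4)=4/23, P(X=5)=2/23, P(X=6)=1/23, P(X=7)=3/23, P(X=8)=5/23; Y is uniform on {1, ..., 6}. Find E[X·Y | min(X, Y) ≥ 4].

P(min(X, Y) ≥ 4) = 15/46.
Summing XY·P(x,y) over outcomes with min(X, Y) ≥ 4 gives 465/46.
E[X·Y | min(X, Y) ≥ 4] = (465/46) / (15/46) = 31.

31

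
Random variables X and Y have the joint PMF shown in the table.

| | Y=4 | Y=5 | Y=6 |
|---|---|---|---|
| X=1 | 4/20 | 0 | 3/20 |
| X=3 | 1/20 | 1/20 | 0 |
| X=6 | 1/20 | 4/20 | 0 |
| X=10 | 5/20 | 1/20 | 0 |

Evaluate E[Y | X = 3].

P(X = 3) = 1/10.
Summing Y·P(X=x,Y=y) over the conditioning event gives 9/20.
E[Y | X = 3] = (9/20) / (1/10) = 9/2.

9/2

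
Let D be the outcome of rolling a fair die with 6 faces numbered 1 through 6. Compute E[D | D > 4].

11/2

Given D > 4, D is equally likely to be any of {5, 6}.
E[D | D > 4] = (5 + 6) / 2 = 11/2.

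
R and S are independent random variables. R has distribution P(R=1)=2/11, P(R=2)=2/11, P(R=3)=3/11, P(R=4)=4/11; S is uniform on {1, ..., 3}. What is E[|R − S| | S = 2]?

13/11

P(S = 2) = 1/3.
Summing |R−S|·P(x,y) over outcomes with S = 2 gives 13/33.
E[|R − S| | S = 2] = (13/33) / (1/3) = 13/11.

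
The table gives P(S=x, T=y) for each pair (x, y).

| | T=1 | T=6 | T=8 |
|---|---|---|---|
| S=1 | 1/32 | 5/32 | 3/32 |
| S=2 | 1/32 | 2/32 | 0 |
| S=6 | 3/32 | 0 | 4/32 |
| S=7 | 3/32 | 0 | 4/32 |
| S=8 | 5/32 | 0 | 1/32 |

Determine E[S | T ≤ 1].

82/13

P(T ≤ 1) = 13/32.
Summing S·P(S=x,T=y) over the conditioning event gives 41/16.
E[S | T ≤ 1] = (41/16) / (13/32) = 82/13.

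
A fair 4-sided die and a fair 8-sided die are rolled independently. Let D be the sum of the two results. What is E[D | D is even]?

P(D is even) = 1/2.
Σ over the event: 2·1/32 + 4·3/32 + 6·1/8 + 8·1/8 + 10·3/32 + 12·1/32 = 7/2.
E[D | D is even] = (7/2) / (1/2) = 7.

7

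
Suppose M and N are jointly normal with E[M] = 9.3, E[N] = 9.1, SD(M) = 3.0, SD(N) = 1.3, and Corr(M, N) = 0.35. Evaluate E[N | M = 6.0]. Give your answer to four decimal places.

The regression of N on M has slope ρ·σ_N/σ_M and passes through (μ_M, μ_N).
E[N | M=6.0] = 9.1 + (0.35)·(1.3/3.0)·(6.0 − (9.3)) = 9.1 + (0.15167)·(-3.3) = 8.5995.

8.5995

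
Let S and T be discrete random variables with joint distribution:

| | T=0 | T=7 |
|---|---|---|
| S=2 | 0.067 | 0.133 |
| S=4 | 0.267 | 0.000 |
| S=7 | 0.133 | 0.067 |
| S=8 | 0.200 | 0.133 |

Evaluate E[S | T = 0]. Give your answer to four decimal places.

P(T = 0) = 0.667.
Σ S·P over the event = 2·(0.067) + 4·(0.267) + 7·(0.133) + 8·(0.200) = 3.733.
E[S | T = 0] = (3.733) / (0.667) = 5.5967.

5.5967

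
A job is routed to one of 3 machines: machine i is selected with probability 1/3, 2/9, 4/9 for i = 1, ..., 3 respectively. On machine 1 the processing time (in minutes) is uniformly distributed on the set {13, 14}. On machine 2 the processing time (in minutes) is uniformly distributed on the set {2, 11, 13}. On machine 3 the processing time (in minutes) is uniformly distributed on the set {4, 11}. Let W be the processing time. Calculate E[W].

E[W | machine 1] = (13+14)/2 = 27/2.
E[W | machine 2] = (2+11+13)/3 = 26/3.
E[W | machine 3] = (4+11)/2 = 15/2.
By the law of total expectation,
E[W] = (1/3)·(27/2) + (2/9)·(26/3) + (4/9)·(15/2) = 527/54.

527/54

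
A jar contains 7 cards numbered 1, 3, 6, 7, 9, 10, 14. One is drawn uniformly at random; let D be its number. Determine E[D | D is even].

10

P(D is even) = 3/7.
Σ over the event: 6·1/7 + 10·1/7 + 14·1/7 = 30/7.
E[D | D is even] = (30/7) / (3/7) = 10.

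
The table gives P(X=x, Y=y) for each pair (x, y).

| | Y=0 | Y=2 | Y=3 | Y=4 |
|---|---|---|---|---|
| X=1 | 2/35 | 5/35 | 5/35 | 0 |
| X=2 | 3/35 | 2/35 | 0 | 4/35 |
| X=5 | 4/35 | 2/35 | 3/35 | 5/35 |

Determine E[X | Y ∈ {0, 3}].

48/17

P(Y ∈ {0, 3}) = 17/35.
Σ X·P over the event = 1·(2/35) + 1·(5/35) + 2·(3/35) + 5·(4/35) + 5·(3/35) = 48/35.
E[X | Y ∈ {0, 3}] = (48/35) / (17/35) = 48/17.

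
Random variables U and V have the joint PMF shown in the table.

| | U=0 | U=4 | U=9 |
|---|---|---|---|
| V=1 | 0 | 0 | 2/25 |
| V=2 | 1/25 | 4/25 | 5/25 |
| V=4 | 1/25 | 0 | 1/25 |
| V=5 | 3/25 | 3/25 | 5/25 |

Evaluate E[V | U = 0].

P(U = 0) = 1/5.
Σ V·P over the event = 2·(1/25) + 4·(1/25) + 5·(3/25) = 21/25.
E[V | U = 0] = (21/25) / (1/5) = 21/5.

21/5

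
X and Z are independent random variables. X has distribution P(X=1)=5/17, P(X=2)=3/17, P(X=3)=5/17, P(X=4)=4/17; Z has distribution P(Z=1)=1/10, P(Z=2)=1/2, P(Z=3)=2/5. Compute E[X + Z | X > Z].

406/73

P(X > Z) = 73/170.
Summing (X+Z)·P(x,y) over outcomes with X > Z gives 203/85.
E[X + Z | X > Z] = (203/85) / (73/170) = 406/73.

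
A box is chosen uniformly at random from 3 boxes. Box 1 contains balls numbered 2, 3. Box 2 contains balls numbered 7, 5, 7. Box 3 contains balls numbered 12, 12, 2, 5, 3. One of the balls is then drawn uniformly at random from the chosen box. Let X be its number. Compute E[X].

469/90

E[X | box 1] = (2+3)/2 = 5/2.
E[X | box 2] = (7+5+7)/3 = 19/3.
E[X | box 3] = (12+12+2+5+3)/5 = 34/5.
By the law of total expectation,
E[X] = (1/3)·(5/2) + (1/3)·(19/3) + (1/3)·(34/5) = 469/90.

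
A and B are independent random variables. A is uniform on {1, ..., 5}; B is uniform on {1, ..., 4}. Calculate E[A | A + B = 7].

4

P(A + B = 7) = 3/20.
Summing A·P(x,y) over outcomes with A + B = 7 gives 3/5.
E[A | A + B = 7] = (3/5) / (3/20) = 4.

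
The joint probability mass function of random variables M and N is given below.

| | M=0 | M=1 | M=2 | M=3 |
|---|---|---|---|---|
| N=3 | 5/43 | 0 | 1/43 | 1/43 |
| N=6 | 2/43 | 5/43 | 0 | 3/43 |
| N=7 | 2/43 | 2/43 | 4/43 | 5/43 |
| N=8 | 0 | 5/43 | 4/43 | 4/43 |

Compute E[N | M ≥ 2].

151/22

P(M ≥ 2) = 22/43.
Σ N·P over the event = 3·(1/43) + 7·(4/43) + 8·(4/43) + 3·(1/43) + 6·(3/43) + 7·(5/43) + 8·(4/43) = 151/43.
E[N | M ≥ 2] = (151/43) / (22/43) = 151/22.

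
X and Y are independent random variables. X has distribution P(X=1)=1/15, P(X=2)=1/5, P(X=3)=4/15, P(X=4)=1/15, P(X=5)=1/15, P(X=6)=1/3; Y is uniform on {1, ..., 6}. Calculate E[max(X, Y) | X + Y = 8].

11/2

P(X + Y = 8) = 7/45.
Summing max(X,Y)·P(x,y) over outcomes with X + Y = 8 gives 77/90.
E[max(X, Y) | X + Y = 8] = (77/90) / (7/45) = 11/2.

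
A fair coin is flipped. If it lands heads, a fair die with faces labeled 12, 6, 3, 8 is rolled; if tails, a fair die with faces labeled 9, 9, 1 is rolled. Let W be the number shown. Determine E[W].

163/24

E[W | heads] = (12+6+3+8)/4 = 29/4.
E[W | tails] = (9+9+1)/3 = 19/3.
By the law of total expectation,
E[W] = (1/2)·(29/4) + (1/2)·(19/3) = 163/24.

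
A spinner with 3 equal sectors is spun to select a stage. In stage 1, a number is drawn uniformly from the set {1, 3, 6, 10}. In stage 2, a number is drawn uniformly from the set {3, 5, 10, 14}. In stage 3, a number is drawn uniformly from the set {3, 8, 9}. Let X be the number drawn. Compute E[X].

E[X | stage 1] = (1+3+6+10)/4 = 5.
E[X | stage 2] = (3+5+10+14)/4 = 8.
E[X | stage 3] = (3+8+9)/3 = 20/3.
E[X] = (1/3)·(5) + (1/3)·(8) + (1/3)·(20/3) = 59/9.

59/9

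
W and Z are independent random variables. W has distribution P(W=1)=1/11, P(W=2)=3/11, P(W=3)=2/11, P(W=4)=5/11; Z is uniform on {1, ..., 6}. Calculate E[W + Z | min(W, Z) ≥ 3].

115/14

P(min(W, Z) ≥ 3) = 14/33.
Summing (W+Z)·P(x,y) over outcomes with min(W, Z) ≥ 3 gives 115/33.
E[W + Z | min(W, Z) ≥ 3] = (115/33) / (14/33) = 115/14.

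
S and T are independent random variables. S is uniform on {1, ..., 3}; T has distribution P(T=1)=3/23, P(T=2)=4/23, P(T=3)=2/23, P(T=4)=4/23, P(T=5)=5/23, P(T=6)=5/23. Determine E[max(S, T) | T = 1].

2

P(T = 1) = 3/23.
Summing max(S,T)·P(x,y) over outcomes with T = 1 gives 6/23.
E[max(S, T) | T = 1] = (6/23) / (3/23) = 2.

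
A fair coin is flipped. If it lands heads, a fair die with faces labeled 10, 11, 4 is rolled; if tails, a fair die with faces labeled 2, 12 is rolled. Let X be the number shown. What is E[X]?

E[X | heads] = (10+11+4)/3 = 25/3.
E[X | tails] = (2+12)/2 = 7.
By the law of total expectation,
E[X] = (1/2)·(25/3) + (1/2)·(7) = 23/3.

23/3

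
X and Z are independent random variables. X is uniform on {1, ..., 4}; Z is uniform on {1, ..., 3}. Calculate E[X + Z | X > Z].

5

P(X > Z) = 1/2.
Summing (X+Z)·P(x,y) over outcomes with X > Z gives 5/2.
E[X + Z | X > Z] = (5/2) / (1/2) = 5.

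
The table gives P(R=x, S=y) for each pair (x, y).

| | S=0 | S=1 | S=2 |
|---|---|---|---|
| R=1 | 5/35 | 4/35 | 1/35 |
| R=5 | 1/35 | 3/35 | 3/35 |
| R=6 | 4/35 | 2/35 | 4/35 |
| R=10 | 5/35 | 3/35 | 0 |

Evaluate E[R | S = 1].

P(S = 1) = 12/35.
Σ R·P over the event = 1·(4/35) + 5·(3/35) + 6·(2/35) + 10·(3/35) = 61/35.
E[R | S = 1] = (61/35) / (12/35) = 61/12.

61/12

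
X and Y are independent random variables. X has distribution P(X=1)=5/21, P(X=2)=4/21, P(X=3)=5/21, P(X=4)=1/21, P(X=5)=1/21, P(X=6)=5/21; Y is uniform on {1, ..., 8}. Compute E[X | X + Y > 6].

P(X + Y > 6) = 109/168.
Summing X·P(x,y) over outcomes with X + Y > 6 gives 421/168.
E[X | X + Y > 6] = (421/168) / (109/168) = 421/109.

421/109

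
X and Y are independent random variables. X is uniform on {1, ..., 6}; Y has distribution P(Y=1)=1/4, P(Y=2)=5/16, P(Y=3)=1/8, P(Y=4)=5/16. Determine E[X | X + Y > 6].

P(X + Y > 6) = 5/12.
Summing X·P(x,y) over outcomes with X + Y > 6 gives 199/96.
E[X | X + Y > 6] = (199/96) / (5/12) = 199/40.

199/40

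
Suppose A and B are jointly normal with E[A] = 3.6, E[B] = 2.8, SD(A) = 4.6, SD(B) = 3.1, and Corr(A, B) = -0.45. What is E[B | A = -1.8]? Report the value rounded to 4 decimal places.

4.4376

For a bivariate normal, E[B | A=x] = μ_B + ρ·(σ_B/σ_A)·(x − μ_A).
E[B | A=-1.8] = 2.8 + (-0.45)·(3.1/4.6)·(-1.8 − (3.6)) = 2.8 + (-0.30326)·(-5.4) = 4.4376.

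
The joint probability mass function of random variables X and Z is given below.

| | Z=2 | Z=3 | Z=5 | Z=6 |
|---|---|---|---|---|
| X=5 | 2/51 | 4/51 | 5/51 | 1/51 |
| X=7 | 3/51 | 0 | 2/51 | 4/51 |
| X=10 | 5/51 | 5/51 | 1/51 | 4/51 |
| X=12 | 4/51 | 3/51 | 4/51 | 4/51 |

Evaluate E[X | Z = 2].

P(Z = 2) = 14/51.
Σ X·P over the event = 5·(2/51) + 7·(3/51) + 10·(5/51) + 12·(4/51) = 43/17.
E[X | Z = 2] = (43/17) / (14/51) = 129/14.

129/14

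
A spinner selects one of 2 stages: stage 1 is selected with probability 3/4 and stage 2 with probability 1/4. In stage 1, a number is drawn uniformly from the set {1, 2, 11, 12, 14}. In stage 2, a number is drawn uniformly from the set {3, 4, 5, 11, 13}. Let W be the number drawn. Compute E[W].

E[W | stage 1] = (1+2+11+12+14)/5 = 8.
E[W | stage 2] = (3+4+5+11+13)/5 = 36/5.
E[W] = (3/4)·(8) + (1/4)·(36/5) = 39/5.

39/5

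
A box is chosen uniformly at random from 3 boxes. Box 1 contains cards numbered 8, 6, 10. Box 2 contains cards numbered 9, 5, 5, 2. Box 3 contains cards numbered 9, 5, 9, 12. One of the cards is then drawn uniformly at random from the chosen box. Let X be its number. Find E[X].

22/3

E[X | box 1] = (8+6+10)/3 = 8.
E[X | box 2] = (9+5+5+2)/4 = 21/4.
E[X | box 3] = (9+5+9+12)/4 = 35/4.
E[X] = (1/3)·(8) + (1/3)·(21/4) + (1/3)·(35/4) = 22/3.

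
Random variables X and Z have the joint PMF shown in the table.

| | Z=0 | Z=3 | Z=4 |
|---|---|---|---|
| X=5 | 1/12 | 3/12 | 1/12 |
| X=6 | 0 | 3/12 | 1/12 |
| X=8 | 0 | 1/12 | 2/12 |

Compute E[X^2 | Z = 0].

25

P(Z = 0) = 1/12.
Σ X^2·P over the event = 25·(1/12) = 25/12.
E[X^2 | Z = 0] = (25/12) / (1/12) = 25.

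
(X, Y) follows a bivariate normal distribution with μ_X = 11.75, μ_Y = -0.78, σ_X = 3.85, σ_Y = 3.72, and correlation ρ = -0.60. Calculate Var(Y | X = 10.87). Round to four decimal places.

8.8566

Var(Y | X=x) = (1 − ρ²)·σ_Y².
Var(Y | X=10.87) = (3.72)²·(1 − (-0.60)²) = 13.8384·0.64 = 8.8566.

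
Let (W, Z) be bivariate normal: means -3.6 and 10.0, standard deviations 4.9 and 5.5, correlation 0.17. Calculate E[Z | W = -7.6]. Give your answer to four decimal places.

9.2367

The regression of Z on W has slope ρ·σ_Z/σ_W and passes through (μ_W, μ_Z).
E[Z | W=-7.6] = 10.0 + (0.17)·(5.5/4.9)·(-7.6 − (-3.6)) = 10.0 + (0.19082)·(-4) = 9.2367.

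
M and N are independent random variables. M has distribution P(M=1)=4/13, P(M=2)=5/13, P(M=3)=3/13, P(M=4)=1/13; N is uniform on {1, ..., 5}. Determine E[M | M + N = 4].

23/12

P(M + N = 4) = 12/65.
Summing M·P(x,y) over outcomes with M + N = 4 gives 23/65.
E[M | M + N = 4] = (23/65) / (12/65) = 23/12.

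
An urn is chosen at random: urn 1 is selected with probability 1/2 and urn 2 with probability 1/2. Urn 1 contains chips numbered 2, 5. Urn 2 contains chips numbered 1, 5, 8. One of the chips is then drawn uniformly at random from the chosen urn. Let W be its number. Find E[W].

49/12

E[W | urn 1] = (2+5)/2 = 7/2.
E[W | urn 2] = (1+5+8)/3 = 14/3.
By the law of total expectation,
E[W] = (1/2)·(7/2) + (1/2)·(14/3) = 49/12.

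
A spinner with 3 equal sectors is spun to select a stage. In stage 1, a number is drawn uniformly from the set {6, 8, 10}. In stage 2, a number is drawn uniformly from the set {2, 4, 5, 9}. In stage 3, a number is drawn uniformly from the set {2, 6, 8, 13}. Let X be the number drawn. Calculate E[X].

27/4

E[X | stage 1] = (6+8+10)/3 = 8.
E[X | stage 2] = (2+4+5+9)/4 = 5.
E[X | stage 3] = (2+6+8+13)/4 = 29/4.
E[X] = (1/3)·(8) + (1/3)·(5) + (1/3)·(29/4) = 27/4.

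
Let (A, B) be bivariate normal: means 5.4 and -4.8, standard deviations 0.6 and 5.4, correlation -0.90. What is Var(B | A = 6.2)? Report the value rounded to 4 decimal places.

The conditional variance in a bivariate normal is σ_B²(1 − ρ²), independent of x.
Var(B | A=6.2) = (5.4)²·(1 − (-0.90)²) = 29.16·0.19 = 5.5404.

5.5404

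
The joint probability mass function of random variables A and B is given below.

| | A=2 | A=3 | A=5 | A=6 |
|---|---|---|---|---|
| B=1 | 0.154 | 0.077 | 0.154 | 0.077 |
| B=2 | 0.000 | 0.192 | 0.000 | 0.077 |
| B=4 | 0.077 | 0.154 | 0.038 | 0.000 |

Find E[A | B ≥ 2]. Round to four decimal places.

3.4275

P(B ≥ 2) = 0.538.
Σ A·P over the event = 2·(0.077) + 3·(0.192) + 3·(0.154) + 5·(0.038) + 6·(0.077) = 1.844.
E[A | B ≥ 2] = (1.844) / (0.538) = 3.4275.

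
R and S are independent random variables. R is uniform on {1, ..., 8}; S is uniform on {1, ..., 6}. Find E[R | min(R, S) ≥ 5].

Outcomes with min(R, S) ≥ 5: (5,5), (5,6), (6,5), (6,6), (7,5), (7,6), (8,5), (8,6), each with probability 1/48.
E[R | min(R, S) ≥ 5] = (5 + 5 + 6 + 6 + 7 + 7 + 8 + 8) / 8 = 13/2.

13/2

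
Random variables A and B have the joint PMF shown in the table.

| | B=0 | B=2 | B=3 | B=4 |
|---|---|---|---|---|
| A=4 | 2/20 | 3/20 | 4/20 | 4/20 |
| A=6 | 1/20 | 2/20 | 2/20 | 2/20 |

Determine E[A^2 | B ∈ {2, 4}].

P(B ∈ {2, 4}) = 11/20.
Σ A^2·P over the event = 16·(3/20) + 16·(4/20) + 36·(2/20) + 36·(2/20) = 64/5.
E[A^2 | B ∈ {2, 4}] = (64/5) / (11/20) = 256/11.

256/11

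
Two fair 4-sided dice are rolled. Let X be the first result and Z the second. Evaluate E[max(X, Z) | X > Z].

10/3

Outcomes with X > Z: (2,1), (3,1), (3,2), (4,1), (4,2), (4,3), each with probability 1/16.
E[max(X, Z) | X > Z] = (2 + 3 + 3 + 4 + 4 + 4) / 6 = 10/3.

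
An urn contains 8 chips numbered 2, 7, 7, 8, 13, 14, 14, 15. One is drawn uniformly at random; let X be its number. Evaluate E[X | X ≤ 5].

P(X ≤ 5) = 1/8.
Σ over the event: 2·1/8 = 1/4.
E[X | X ≤ 5] = (1/4) / (1/8) = 2.

2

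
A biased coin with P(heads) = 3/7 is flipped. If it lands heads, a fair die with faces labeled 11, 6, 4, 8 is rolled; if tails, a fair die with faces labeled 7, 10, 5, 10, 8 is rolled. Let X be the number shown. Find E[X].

E[X | heads] = (11+6+4+8)/4 = 29/4.
E[X | tails] = (7+10+5+10+8)/5 = 8.
By the law of total expectation,
E[X] = (3/7)·(29/4) + (4/7)·(8) = 215/28.

215/28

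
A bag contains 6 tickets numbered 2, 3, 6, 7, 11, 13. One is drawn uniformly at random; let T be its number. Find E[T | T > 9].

12

P(T > 9) = 1/3.
Σ over the event: 11·1/6 + 13·1/6 = 4.
E[T | T > 9] = (4) / (1/3) = 12.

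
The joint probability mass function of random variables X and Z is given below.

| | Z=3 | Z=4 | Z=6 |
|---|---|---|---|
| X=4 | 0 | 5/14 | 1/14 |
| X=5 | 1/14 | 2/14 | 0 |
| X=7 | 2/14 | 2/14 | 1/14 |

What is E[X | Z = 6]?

11/2

P(Z = 6) = 1/7.
Summing X·P(X=x,Z=y) over the conditioning event gives 11/14.
E[X | Z = 6] = (11/14) / (1/7) = 11/2.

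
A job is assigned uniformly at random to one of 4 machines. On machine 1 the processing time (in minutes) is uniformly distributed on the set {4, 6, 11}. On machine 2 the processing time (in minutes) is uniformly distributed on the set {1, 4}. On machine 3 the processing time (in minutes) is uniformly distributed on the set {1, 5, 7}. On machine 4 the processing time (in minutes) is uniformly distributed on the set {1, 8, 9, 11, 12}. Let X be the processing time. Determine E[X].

661/120

E[X | machine 1] = (4+6+11)/3 = 7.
E[X | machine 2] = (1+4)/2 = 5/2.
E[X | machine 3] = (1+5+7)/3 = 13/3.
E[X | machine 4] = (1+8+9+11+12)/5 = 41/5.
By the law of total expectation,
E[X] = (1/4)·(7) + (1/4)·(5/2) + (1/4)·(13/3) + (1/4)·(41/5) = 661/120.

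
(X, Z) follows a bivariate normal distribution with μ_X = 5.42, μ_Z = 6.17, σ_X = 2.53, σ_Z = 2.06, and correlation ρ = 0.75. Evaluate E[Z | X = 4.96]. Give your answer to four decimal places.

5.8891

E[Z | X=x] = μ_Z + ρ(σ_Z/σ_X)(x − μ_X) for jointly normal variables.
E[Z | X=4.96] = 6.17 + (0.75)·(2.06/2.53)·(4.96 − (5.42)) = 6.17 + (0.61067)·(-0.46) = 5.8891.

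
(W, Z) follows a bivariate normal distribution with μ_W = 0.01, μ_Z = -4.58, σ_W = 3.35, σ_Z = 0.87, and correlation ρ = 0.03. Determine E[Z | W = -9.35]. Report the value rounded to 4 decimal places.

-4.6529

For a bivariate normal, E[Z | W=x] = μ_Z + ρ·(σ_Z/σ_W)·(x − μ_W).
E[Z | W=-9.35] = -4.58 + (0.03)·(0.87/3.35)·(-9.35 − (0.01)) = -4.58 + (0.007791)·(-9.36) = -4.6529.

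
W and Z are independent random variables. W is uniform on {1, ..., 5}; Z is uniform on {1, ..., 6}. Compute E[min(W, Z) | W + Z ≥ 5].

21/8

P(W + Z ≥ 5) = 4/5.
Summing min(W,Z)·P(x,y) over outcomes with W + Z ≥ 5 gives 21/10.
E[min(W, Z) | W + Z ≥ 5] = (21/10) / (4/5) = 21/8.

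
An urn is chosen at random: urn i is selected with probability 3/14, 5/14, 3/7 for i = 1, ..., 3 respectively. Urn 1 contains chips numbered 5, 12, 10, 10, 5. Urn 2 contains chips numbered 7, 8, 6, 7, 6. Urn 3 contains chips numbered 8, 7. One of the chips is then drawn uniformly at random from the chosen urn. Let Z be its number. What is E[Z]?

E[Z | urn 1] = (5+12+10+10+5)/5 = 42/5.
E[Z | urn 2] = (7+8+6+7+6)/5 = 34/5.
E[Z | urn 3] = (8+7)/2 = 15/2.
E[Z] = (3/14)·(42/5) + (5/14)·(34/5) + (3/7)·(15/2) = 521/70.

521/70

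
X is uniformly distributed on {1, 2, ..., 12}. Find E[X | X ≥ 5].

Given X ≥ 5, X is equally likely to be any of {5, 6, 7, 8, 9, 10, 11, 12}.
E[X | X ≥ 5] = (5 + 6 + 7 + 8 + 9 + 10 + 11 + 12) / 8 = 17/2.

17/2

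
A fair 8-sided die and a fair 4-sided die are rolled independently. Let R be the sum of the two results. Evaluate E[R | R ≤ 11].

P(R ≤ 11) = 31/32.
E[R | R ≤ 11] = (53/8) / (31/32) = 212/31.

212/31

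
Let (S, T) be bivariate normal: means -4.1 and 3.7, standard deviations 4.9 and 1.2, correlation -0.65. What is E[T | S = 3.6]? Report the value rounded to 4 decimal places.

2.4743

E[T | S=x] = μ_T + ρ(σ_T/σ_S)(x − μ_S) for jointly normal variables.
E[T | S=3.6] = 3.7 + (-0.65)·(1.2/4.9)·(3.6 − (-4.1)) = 3.7 + (-0.15918)·(7.7) = 2.4743.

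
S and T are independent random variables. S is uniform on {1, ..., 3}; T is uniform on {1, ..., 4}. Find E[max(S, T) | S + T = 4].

Outcomes with S + T = 4: (1,3), (2,2), (3,1), each with probability 1/12.
E[max(S, T) | S + T = 4] = (3 + 2 + 3) / 3 = 8/3.

8/3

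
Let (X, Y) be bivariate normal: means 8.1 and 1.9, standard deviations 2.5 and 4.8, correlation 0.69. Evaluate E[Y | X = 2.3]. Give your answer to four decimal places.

-5.7838

E[Y | X=x] = μ_Y + ρ(σ_Y/σ_X)(x − μ_X) for jointly normal variables.
E[Y | X=2.3] = 1.9 + (0.69)·(4.8/2.5)·(2.3 − (8.1)) = 1.9 + (1.3248)·(-5.8) = -5.7838.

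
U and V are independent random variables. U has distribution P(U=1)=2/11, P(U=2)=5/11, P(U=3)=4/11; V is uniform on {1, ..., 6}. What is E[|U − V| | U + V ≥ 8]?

P(U + V ≥ 8) = 13/66.
Summing |U−V|·P(x,y) over outcomes with U + V ≥ 8 gives 20/33.
E[|U − V| | U + V ≥ 8] = (20/33) / (13/66) = 40/13.

40/13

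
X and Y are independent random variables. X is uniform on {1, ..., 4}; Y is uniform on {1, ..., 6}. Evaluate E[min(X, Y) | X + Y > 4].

P(X + Y > 4) = 3/4.
Summing min(X,Y)·P(x,y) over outcomes with X + Y > 4 gives 43/24.
E[min(X, Y) | X + Y > 4] = (43/24) / (3/4) = 43/18.

43/18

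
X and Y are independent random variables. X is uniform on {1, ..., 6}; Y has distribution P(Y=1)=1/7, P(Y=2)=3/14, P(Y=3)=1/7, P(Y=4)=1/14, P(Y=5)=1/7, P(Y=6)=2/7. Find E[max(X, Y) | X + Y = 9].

P(X + Y = 9) = 3/28.
Summing max(X,Y)·P(x,y) over outcomes with X + Y = 9 gives 17/28.
E[max(X, Y) | X + Y = 9] = (17/28) / (3/28) = 17/3.

17/3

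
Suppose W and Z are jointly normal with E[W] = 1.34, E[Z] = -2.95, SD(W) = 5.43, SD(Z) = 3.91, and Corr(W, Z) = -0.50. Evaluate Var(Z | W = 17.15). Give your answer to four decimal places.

Var(Z | W=x) = (1 − ρ²)·σ_Z².
Var(Z | W=17.15) = (3.91)²·(1 − (-0.50)²) = 15.2881·0.75 = 11.4661.

11.4661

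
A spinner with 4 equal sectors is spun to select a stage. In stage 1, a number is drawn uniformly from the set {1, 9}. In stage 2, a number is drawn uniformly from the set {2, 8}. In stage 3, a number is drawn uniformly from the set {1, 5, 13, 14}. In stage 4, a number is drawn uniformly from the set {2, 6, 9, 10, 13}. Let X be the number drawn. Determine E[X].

105/16

E[X | stage 1] = (1+9)/2 = 5.
E[X | stage 2] = (2+8)/2 = 5.
E[X | stage 3] = (1+5+13+14)/4 = 33/4.
E[X | stage 4] = (2+6+9+10+13)/5 = 8.
By the law of total expectation,
E[X] = (1/4)·(5) + (1/4)·(5) + (1/4)·(33/4) + (1/4)·(8) = 105/16.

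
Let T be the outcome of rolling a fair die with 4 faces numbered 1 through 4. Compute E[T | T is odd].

Given T is odd, T is equally likely to be any of {1, 3}.
E[T | T is odd] = (1 + 3) / 2 = 2.

2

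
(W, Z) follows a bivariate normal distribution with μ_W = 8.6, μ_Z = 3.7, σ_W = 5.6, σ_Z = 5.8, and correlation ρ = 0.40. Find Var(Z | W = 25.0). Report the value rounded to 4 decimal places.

28.2576

The conditional variance in a bivariate normal is σ_Z²(1 − ρ²), independent of x.
Var(Z | W=25.0) = (5.8)²·(1 − (0.40)²) = 33.64·0.84 = 28.2576.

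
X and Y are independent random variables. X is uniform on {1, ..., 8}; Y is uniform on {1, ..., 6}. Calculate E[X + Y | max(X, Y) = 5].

P(max(X, Y) = 5) = 3/16.
Summing (X+Y)·P(x,y) over outcomes with max(X, Y) = 5 gives 35/24.
E[X + Y | max(X, Y) = 5] = (35/24) / (3/16) = 70/9.

70/9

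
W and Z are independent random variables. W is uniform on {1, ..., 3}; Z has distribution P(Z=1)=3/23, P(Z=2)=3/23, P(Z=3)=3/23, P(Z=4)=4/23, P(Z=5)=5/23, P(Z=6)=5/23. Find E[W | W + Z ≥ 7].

P(W + Z ≥ 7) = 29/69.
Summing W·P(x,y) over outcomes with W + Z ≥ 7 gives 67/69.
E[W | W + Z ≥ 7] = (67/69) / (29/69) = 67/29.

67/29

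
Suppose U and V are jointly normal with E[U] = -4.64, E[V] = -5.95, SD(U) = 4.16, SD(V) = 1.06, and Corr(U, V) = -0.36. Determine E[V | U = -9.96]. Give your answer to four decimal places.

The regression of V on U has slope ρ·σ_V/σ_U and passes through (μ_U, μ_V).
E[V | U=-9.96] = -5.95 + (-0.36)·(1.06/4.16)·(-9.96 − (-4.64)) = -5.95 + (-0.091731)·(-5.32) = -5.4620.

-5.4620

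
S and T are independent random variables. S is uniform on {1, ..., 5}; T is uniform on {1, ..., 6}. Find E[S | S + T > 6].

P(S + T > 6) = 1/2.
Summing S·P(x,y) over outcomes with S + T > 6 gives 11/6.
E[S | S + T > 6] = (11/6) / (1/2) = 11/3.

11/3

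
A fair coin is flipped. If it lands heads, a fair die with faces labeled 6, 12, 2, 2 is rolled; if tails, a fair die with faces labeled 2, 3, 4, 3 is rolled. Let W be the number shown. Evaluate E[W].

E[W | heads] = (6+12+2+2)/4 = 11/2.
E[W | tails] = (2+3+4+3)/4 = 3.
E[W] = (1/2)·(11/2) + (1/2)·(3) = 17/4.

17/4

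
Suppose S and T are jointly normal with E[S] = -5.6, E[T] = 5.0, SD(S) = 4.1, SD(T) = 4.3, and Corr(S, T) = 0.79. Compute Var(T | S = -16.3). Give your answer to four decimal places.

6.9504

For a bivariate normal, Var(T | S=x) = σ_T²(1 − ρ²).
Var(T | S=-16.3) = (4.3)²·(1 − (0.79)²) = 18.49·0.3759 = 6.9504.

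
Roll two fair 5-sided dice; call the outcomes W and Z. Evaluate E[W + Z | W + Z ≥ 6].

22/3

P(W + Z ≥ 6) = 3/5.
Summing (W+Z)·P(x,y) over outcomes with W + Z ≥ 6 gives 22/5.
E[W + Z | W + Z ≥ 6] = (22/5) / (3/5) = 22/3.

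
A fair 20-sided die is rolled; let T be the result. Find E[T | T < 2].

Given T < 2, T is equally likely to be any of {1}.
E[T | T < 2] = (1) / 1 = 1.

1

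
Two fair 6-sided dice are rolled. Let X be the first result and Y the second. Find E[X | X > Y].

P(X > Y) = 5/12.
Summing X·P(x,y) over outcomes with X > Y gives 35/18.
E[X | X > Y] = (35/18) / (5/12) = 14/3.

14/3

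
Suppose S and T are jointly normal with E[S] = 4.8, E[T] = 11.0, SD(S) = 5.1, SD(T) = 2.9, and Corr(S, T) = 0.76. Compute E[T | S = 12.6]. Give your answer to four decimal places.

For a bivariate normal, E[T | S=x] = μ_T + ρ·(σ_T/σ_S)·(x − μ_S).
E[T | S=12.6] = 11.0 + (0.76)·(2.9/5.1)·(12.6 − (4.8)) = 11.0 + (0.43216)·(7.8) = 14.3708.

14.3708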